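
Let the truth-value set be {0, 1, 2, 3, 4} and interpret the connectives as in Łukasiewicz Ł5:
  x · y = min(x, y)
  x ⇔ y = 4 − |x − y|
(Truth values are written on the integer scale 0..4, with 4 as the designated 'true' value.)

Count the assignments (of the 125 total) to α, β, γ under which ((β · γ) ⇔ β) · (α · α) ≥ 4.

15

value 4: 15 assignments (counts)
value 3: 23 assignments
value 2: 28 assignments
value 1: 30 assignments
value 0: 29 assignments
So 15 of the 125 assignments meet the threshold.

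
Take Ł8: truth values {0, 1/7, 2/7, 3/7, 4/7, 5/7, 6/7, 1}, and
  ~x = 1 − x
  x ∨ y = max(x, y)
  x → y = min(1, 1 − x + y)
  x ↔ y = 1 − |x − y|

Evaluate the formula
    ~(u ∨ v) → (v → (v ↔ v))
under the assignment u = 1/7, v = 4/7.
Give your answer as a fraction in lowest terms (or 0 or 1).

1

u ∨ v = 1/7 ∨ 4/7 = 4/7
~(u ∨ v) = ~4/7 = 3/7
v ↔ v = 4/7 ↔ 4/7 = 1
v → (v ↔ v) = 4/7 → 1 = 1
~(u ∨ v) → (v → (v ↔ v)) = 3/7 → 1 = 1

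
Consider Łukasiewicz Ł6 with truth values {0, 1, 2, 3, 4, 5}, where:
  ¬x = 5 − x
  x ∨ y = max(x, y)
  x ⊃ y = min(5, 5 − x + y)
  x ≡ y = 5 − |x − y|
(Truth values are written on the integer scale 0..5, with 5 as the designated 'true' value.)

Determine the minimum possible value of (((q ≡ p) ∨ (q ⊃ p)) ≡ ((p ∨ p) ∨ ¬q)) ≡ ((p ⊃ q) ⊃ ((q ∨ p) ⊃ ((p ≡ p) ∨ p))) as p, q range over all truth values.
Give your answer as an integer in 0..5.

3

Take p = 2, q = 2:
q ≡ p = 2 ≡ 2 = 5
q ⊃ p = 2 ⊃ 2 = 5
(q ≡ p) ∨ (q ⊃ p) = 5 ∨ 5 = 5
p ∨ p = 2 ∨ 2 = 2
¬q = ¬2 = 3
(p ∨ p) ∨ ¬q = 2 ∨ 3 = 3
((q ≡ p) ∨ (q ⊃ p)) ≡ ((p ∨ p) ∨ ¬q) = 5 ≡ 3 = 3
p ⊃ q = 2 ⊃ 2 = 5
q ∨ p = 2 ∨ 2 = 2
p ≡ p = 2 ≡ 2 = 5
(p ≡ p) ∨ p = 5 ∨ 2 = 5
(q ∨ p) ⊃ ((p ≡ p) ∨ p) = 2 ⊃ 5 = 5
(p ⊃ q) ⊃ ((q ∨ p) ⊃ ((p ≡ p) ∨ p)) = 5 ⊃ 5 = 5
(((q ≡ p) ∨ (q ⊃ p)) ≡ ((p ∨ p) ∨ ¬q)) ≡ ((p ⊃ q) ⊃ ((q ∨ p) ⊃ ((p ≡ p) ∨ p))) = 3 ≡ 5 = 3
No assignment yields a value below 3, so this is the minimum.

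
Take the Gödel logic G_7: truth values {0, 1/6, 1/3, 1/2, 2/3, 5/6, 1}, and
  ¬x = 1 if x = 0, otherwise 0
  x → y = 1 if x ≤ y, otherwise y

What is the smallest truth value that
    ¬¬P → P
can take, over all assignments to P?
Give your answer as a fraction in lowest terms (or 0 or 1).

1/6

Take P = 1/6:
¬P = ¬1/6 = 0
¬¬P = ¬0 = 1
¬¬P → P = 1 → 1/6 = 1/6
No assignment yields a value below 1/6, so this is the minimum.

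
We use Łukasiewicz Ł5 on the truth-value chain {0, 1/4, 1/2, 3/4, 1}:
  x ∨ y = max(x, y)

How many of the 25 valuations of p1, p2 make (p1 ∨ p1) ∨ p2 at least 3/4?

value 1: 9 assignments (counts)
value 3/4: 7 assignments (counts)
value 1/2: 5 assignments
value 1/4: 3 assignments
value 0: 1 assignment
So 16 of the 25 assignments meet the threshold.

16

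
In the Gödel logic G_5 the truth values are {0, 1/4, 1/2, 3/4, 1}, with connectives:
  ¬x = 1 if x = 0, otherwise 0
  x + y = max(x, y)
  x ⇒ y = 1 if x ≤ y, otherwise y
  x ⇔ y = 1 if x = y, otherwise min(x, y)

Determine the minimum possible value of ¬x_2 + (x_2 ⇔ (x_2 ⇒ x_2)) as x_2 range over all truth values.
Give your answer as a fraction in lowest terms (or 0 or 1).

Take x_2 = 1/4:
¬x_2 = ¬1/4 = 0
x_2 ⇒ x_2 = 1/4 ⇒ 1/4 = 1
x_2 ⇔ (x_2 ⇒ x_2) = 1/4 ⇔ 1 = 1/4
¬x_2 + (x_2 ⇔ (x_2 ⇒ x_2)) = 0 + 1/4 = 1/4
No assignment yields a value below 1/4, so this is the minimum.

1/4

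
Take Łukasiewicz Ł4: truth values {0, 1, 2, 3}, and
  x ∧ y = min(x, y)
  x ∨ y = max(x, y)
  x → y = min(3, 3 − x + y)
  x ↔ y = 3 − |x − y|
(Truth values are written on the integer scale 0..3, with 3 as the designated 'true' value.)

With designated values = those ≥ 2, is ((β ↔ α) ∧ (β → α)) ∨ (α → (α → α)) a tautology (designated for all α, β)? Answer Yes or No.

Yes

α = 0, β = 0 ↦ 3
α = 0, β = 1 ↦ 3
α = 0, β = 2 ↦ 3
α = 0, β = 3 ↦ 3
α = 1, β = 0 ↦ 3
α = 1, β = 1 ↦ 3
α = 1, β = 2 ↦ 3
α = 1, β = 3 ↦ 3
α = 2, β = 0 ↦ 3
α = 2, β = 1 ↦ 3
α = 2, β = 2 ↦ 3
α = 2, β = 3 ↦ 3
α = 3, β = 0 ↦ 3
α = 3, β = 1 ↦ 3
α = 3, β = 2 ↦ 3
α = 3, β = 3 ↦ 3
Every assignment gives a value ≥ 2.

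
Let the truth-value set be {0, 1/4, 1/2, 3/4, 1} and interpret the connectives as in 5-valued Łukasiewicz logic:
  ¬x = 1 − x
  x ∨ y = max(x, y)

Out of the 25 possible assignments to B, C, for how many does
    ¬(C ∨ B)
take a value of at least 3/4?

4

value 1: 1 assignment (counts)
value 3/4: 3 assignments (counts)
value 1/2: 5 assignments
value 1/4: 7 assignments
value 0: 9 assignments
So 4 of the 25 assignments meet the threshold.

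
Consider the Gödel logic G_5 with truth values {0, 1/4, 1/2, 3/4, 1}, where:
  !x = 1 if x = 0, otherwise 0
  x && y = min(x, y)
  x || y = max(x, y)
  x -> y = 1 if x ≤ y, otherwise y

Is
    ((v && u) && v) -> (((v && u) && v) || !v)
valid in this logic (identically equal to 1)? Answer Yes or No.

Yes

At u = 3/4, v = 0, for instance:
v && u = 0 && 3/4 = 0
(v && u) && v = 0 && 0 = 0
!v = !0 = 1
((v && u) && v) || !v = 0 || 1 = 1
((v && u) && v) -> (((v && u) && v) || !v) = 0 -> 1 = 1
and checking the remaining 24 assignments likewise gives ≥ 1 in every case.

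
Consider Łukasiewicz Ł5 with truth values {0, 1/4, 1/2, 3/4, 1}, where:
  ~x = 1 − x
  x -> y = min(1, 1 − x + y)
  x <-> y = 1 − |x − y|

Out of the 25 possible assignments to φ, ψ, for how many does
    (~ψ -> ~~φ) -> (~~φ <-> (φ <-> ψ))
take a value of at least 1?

value 1: 13 assignments (counts)
value 3/4: 8 assignments
value 1/2: 2 assignments
value 1/4: 1 assignment
value 0: 1 assignment
So 13 of the 25 assignments meet the threshold.

13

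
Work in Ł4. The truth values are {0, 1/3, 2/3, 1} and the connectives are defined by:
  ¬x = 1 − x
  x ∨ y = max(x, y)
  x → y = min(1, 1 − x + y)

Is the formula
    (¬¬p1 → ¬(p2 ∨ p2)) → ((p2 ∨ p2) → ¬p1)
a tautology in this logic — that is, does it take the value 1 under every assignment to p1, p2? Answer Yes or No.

Yes

p1 = 0, p2 = 0 ↦ 1
p1 = 0, p2 = 1/3 ↦ 1
p1 = 0, p2 = 2/3 ↦ 1
p1 = 0, p2 = 1 ↦ 1
p1 = 1/3, p2 = 0 ↦ 1
p1 = 1/3, p2 = 1/3 ↦ 1
p1 = 1/3, p2 = 2/3 ↦ 1
p1 = 1/3, p2 = 1 ↦ 1
p1 = 2/3, p2 = 0 ↦ 1
p1 = 2/3, p2 = 1/3 ↦ 1
p1 = 2/3, p2 = 2/3 ↦ 1
p1 = 2/3, p2 = 1 ↦ 1
p1 = 1, p2 = 0 ↦ 1
p1 = 1, p2 = 1/3 ↦ 1
p1 = 1, p2 = 2/3 ↦ 1
p1 = 1, p2 = 1 ↦ 1
Every assignment gives a value ≥ 1.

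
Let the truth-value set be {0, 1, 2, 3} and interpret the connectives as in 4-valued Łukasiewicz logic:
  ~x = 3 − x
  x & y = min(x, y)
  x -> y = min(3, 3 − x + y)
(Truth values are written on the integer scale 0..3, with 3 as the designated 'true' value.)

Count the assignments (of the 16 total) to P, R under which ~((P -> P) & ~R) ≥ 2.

8

P = 0, R = 0 ↦ 0  <
P = 0, R = 1 ↦ 1  <
P = 0, R = 2 ↦ 2  ≥
P = 0, R = 3 ↦ 3  ≥
P = 1, R = 0 ↦ 0  <
P = 1, R = 1 ↦ 1  <
P = 1, R = 2 ↦ 2  ≥
P = 1, R = 3 ↦ 3  ≥
P = 2, R = 0 ↦ 0  <
P = 2, R = 1 ↦ 1  <
P = 2, R = 2 ↦ 2  ≥
P = 2, R = 3 ↦ 3  ≥
P = 3, R = 0 ↦ 0  <
P = 3, R = 1 ↦ 1  <
P = 3, R = 2 ↦ 2  ≥
P = 3, R = 3 ↦ 3  ≥
So 8 of the 16 assignments meet the threshold.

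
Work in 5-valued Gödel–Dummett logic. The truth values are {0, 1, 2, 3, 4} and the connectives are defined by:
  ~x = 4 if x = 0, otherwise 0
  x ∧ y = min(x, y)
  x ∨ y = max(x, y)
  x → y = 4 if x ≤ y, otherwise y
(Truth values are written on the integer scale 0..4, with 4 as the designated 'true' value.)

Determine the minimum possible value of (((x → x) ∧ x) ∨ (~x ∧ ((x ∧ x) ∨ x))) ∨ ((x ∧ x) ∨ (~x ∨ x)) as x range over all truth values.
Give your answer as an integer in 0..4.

1

Take x = 1:
x → x = 1 → 1 = 4
(x → x) ∧ x = 4 ∧ 1 = 1
~x = ~1 = 0
x ∧ x = 1 ∧ 1 = 1
(x ∧ x) ∨ x = 1 ∨ 1 = 1
~x ∧ ((x ∧ x) ∨ x) = 0 ∧ 1 = 0
((x → x) ∧ x) ∨ (~x ∧ ((x ∧ x) ∨ x)) = 1 ∨ 0 = 1
x ∧ x = 1 ∧ 1 = 1
~x = ~1 = 0
~x ∨ x = 0 ∨ 1 = 1
(x ∧ x) ∨ (~x ∨ x) = 1 ∨ 1 = 1
(((x → x) ∧ x) ∨ (~x ∧ ((x ∧ x) ∨ x))) ∨ ((x ∧ x) ∨ (~x ∨ x)) = 1 ∨ 1 = 1
No assignment yields a value below 1, so this is the minimum.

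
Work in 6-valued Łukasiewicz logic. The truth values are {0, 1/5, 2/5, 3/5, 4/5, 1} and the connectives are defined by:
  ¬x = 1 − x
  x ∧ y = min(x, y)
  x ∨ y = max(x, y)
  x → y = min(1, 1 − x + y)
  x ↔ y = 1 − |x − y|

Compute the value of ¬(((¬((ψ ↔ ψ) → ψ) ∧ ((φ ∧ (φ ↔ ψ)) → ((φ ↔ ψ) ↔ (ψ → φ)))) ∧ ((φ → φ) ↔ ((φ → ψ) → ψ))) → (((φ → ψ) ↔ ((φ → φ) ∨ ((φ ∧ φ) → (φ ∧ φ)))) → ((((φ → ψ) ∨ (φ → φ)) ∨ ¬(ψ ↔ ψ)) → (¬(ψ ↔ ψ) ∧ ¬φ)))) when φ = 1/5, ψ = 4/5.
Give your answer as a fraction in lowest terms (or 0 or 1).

ψ ↔ ψ = 4/5 ↔ 4/5 = 1
(ψ ↔ ψ) → ψ = 1 → 4/5 = 4/5
¬((ψ ↔ ψ) → ψ) = ¬4/5 = 1/5
φ ↔ ψ = 1/5 ↔ 4/5 = 2/5
φ ∧ (φ ↔ ψ) = 1/5 ∧ 2/5 = 1/5
φ ↔ ψ = 1/5 ↔ 4/5 = 2/5
ψ → φ = 4/5 → 1/5 = 2/5
(φ ↔ ψ) ↔ (ψ → φ) = 2/5 ↔ 2/5 = 1
(φ ∧ (φ ↔ ψ)) → ((φ ↔ ψ) ↔ (ψ → φ)) = 1/5 → 1 = 1
¬((ψ ↔ ψ) → ψ) ∧ ((φ ∧ (φ ↔ ψ)) → ((φ ↔ ψ) ↔ (ψ → φ))) = 1/5 ∧ 1 = 1/5
φ → φ = 1/5 → 1/5 = 1
φ → ψ = 1/5 → 4/5 = 1
(φ → ψ) → ψ = 1 → 4/5 = 4/5
(φ → φ) ↔ ((φ → ψ) → ψ) = 1 ↔ 4/5 = 4/5
(¬((ψ ↔ ψ) → ψ) ∧ ((φ ∧ (φ ↔ ψ)) → ((φ ↔ ψ) ↔ (ψ → φ)))) ∧ ((φ → φ) ↔ ((φ → ψ) → ψ)) = 1/5 ∧ 4/5 = 1/5
φ → ψ = 1/5 → 4/5 = 1
φ → φ = 1/5 → 1/5 = 1
φ ∧ φ = 1/5 ∧ 1/5 = 1/5
φ ∧ φ = 1/5 ∧ 1/5 = 1/5
(φ ∧ φ) → (φ ∧ φ) = 1/5 → 1/5 = 1
(φ → φ) ∨ ((φ ∧ φ) → (φ ∧ φ)) = 1 ∨ 1 = 1
(φ → ψ) ↔ ((φ → φ) ∨ ((φ ∧ φ) → (φ ∧ φ))) = 1 ↔ 1 = 1
φ → ψ = 1/5 → 4/5 = 1
φ → φ = 1/5 → 1/5 = 1
(φ → ψ) ∨ (φ → φ) = 1 ∨ 1 = 1
ψ ↔ ψ = 4/5 ↔ 4/5 = 1
¬(ψ ↔ ψ) = ¬1 = 0
((φ → ψ) ∨ (φ → φ)) ∨ ¬(ψ ↔ ψ) = 1 ∨ 0 = 1
ψ ↔ ψ = 4/5 ↔ 4/5 = 1
¬(ψ ↔ ψ) = ¬1 = 0
¬φ = ¬1/5 = 4/5
¬(ψ ↔ ψ) ∧ ¬φ = 0 ∧ 4/5 = 0
(((φ → ψ) ∨ (φ → φ)) ∨ ¬(ψ ↔ ψ)) → (¬(ψ ↔ ψ) ∧ ¬φ) = 1 → 0 = 0
((φ → ψ) ↔ ((φ → φ) ∨ ((φ ∧ φ) → (φ ∧ φ)))) → ((((φ → ψ) ∨ (φ → φ)) ∨ ¬(ψ ↔ ψ)) → (¬(ψ ↔ ψ) ∧ ¬φ)) = 1 → 0 = 0
((¬((ψ ↔ ψ) → ψ) ∧ ((φ ∧ (φ ↔ ψ)) → ((φ ↔ ψ) ↔ (ψ → φ)))) ∧ ((φ → φ) ↔ ((φ → ψ) → ψ))) → (((φ → ψ) ↔ ((φ → φ) ∨ ((φ ∧ φ) → (φ ∧ φ)))) → ((((φ → ψ) ∨ (φ → φ)) ∨ ¬(ψ ↔ ψ)) → (¬(ψ ↔ ψ) ∧ ¬φ))) = 1/5 → 0 = 4/5
¬(((¬((ψ ↔ ψ) → ψ) ∧ ((φ ∧ (φ ↔ ψ)) → ((φ ↔ ψ) ↔ (ψ → φ)))) ∧ ((φ → φ) ↔ ((φ → ψ) → ψ))) → (((φ → ψ) ↔ ((φ → φ) ∨ ((φ ∧ φ) → (φ ∧ φ)))) → ((((φ → ψ) ∨ (φ → φ)) ∨ ¬(ψ ↔ ψ)) → (¬(ψ ↔ ψ) ∧ ¬φ)))) = ¬4/5 = 1/5

1/5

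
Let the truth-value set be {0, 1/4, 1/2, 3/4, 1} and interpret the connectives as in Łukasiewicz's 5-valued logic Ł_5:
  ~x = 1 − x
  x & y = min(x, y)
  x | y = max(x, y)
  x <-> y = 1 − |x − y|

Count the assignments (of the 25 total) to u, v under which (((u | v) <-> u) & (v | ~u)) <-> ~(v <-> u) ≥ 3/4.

8

value 1: 5 assignments (counts)
value 3/4: 3 assignments (counts)
value 1/2: 11 assignments
value 1/4: 2 assignments
value 0: 4 assignments
So 8 of the 25 assignments meet the threshold.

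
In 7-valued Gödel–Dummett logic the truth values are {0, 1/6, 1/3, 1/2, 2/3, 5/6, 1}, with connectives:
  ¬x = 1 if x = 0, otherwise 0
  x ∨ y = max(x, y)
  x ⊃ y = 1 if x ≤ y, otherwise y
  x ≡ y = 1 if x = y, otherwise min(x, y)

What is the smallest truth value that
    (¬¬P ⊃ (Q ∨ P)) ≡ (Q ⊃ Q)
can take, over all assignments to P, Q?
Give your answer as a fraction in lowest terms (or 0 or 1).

Take P = 1/6, Q = 0:
¬P = ¬1/6 = 0
¬¬P = ¬0 = 1
Q ∨ P = 0 ∨ 1/6 = 1/6
¬¬P ⊃ (Q ∨ P) = 1 ⊃ 1/6 = 1/6
Q ⊃ Q = 0 ⊃ 0 = 1
(¬¬P ⊃ (Q ∨ P)) ≡ (Q ⊃ Q) = 1/6 ≡ 1 = 1/6
No assignment yields a value below 1/6, so this is the minimum.

1/6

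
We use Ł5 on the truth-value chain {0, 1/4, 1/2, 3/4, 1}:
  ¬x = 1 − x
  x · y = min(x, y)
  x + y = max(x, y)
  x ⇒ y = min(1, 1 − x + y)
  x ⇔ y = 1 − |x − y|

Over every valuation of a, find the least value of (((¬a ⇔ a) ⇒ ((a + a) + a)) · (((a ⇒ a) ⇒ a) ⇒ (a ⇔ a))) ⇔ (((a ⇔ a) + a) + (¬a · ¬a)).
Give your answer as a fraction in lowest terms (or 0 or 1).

1/2

Take a = 1/2:
¬a = ¬1/2 = 1/2
¬a ⇔ a = 1/2 ⇔ 1/2 = 1
a + a = 1/2 + 1/2 = 1/2
(a + a) + a = 1/2 + 1/2 = 1/2
(¬a ⇔ a) ⇒ ((a + a) + a) = 1 ⇒ 1/2 = 1/2
a ⇒ a = 1/2 ⇒ 1/2 = 1
(a ⇒ a) ⇒ a = 1 ⇒ 1/2 = 1/2
a ⇔ a = 1/2 ⇔ 1/2 = 1
((a ⇒ a) ⇒ a) ⇒ (a ⇔ a) = 1/2 ⇒ 1 = 1
((¬a ⇔ a) ⇒ ((a + a) + a)) · (((a ⇒ a) ⇒ a) ⇒ (a ⇔ a)) = 1/2 · 1 = 1/2
a ⇔ a = 1/2 ⇔ 1/2 = 1
(a ⇔ a) + a = 1 + 1/2 = 1
¬a = ¬1/2 = 1/2
¬a = ¬1/2 = 1/2
¬a · ¬a = 1/2 · 1/2 = 1/2
((a ⇔ a) + a) + (¬a · ¬a) = 1 + 1/2 = 1
(((¬a ⇔ a) ⇒ ((a + a) + a)) · (((a ⇒ a) ⇒ a) ⇒ (a ⇔ a))) ⇔ (((a ⇔ a) + a) + (¬a · ¬a)) = 1/2 ⇔ 1 = 1/2
No assignment yields a value below 1/2, so this is the minimum.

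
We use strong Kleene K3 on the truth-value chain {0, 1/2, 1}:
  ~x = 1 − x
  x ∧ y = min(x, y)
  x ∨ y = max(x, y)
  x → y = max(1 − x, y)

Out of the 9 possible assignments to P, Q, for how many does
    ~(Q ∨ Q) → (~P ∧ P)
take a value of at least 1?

3

P = 0, Q = 0 ↦ 0  <
P = 0, Q = 1/2 ↦ 1/2  <
P = 0, Q = 1 ↦ 1  ≥
P = 1/2, Q = 0 ↦ 1/2  <
P = 1/2, Q = 1/2 ↦ 1/2  <
P = 1/2, Q = 1 ↦ 1  ≥
P = 1, Q = 0 ↦ 0  <
P = 1, Q = 1/2 ↦ 1/2  <
P = 1, Q = 1 ↦ 1  ≥
So 3 of the 9 assignments meet the threshold.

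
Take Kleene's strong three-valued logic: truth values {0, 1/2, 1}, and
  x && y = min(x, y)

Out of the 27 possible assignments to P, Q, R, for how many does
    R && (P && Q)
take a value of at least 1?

value 1: 1 assignment (counts)
value 1/2: 7 assignments
value 0: 19 assignments
So 1 of the 27 assignments meets the threshold.

1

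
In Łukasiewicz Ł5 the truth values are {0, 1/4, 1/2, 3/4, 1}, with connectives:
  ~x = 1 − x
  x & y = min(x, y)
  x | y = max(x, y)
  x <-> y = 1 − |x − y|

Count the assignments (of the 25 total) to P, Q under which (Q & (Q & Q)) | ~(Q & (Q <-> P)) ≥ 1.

value 1: 10 assignments (counts)
value 3/4: 10 assignments
value 1/2: 5 assignments
So 10 of the 25 assignments meet the threshold.

10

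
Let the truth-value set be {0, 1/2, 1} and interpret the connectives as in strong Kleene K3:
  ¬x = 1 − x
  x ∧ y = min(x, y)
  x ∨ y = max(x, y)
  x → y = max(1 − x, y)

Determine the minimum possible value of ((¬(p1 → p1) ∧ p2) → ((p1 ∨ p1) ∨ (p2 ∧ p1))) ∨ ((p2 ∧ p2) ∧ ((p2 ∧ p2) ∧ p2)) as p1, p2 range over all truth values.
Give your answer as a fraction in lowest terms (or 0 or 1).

1/2

Take p1 = 1/2, p2 = 1/2:
p1 → p1 = 1/2 → 1/2 = 1/2
¬(p1 → p1) = ¬1/2 = 1/2
¬(p1 → p1) ∧ p2 = 1/2 ∧ 1/2 = 1/2
p1 ∨ p1 = 1/2 ∨ 1/2 = 1/2
p2 ∧ p1 = 1/2 ∧ 1/2 = 1/2
(p1 ∨ p1) ∨ (p2 ∧ p1) = 1/2 ∨ 1/2 = 1/2
(¬(p1 → p1) ∧ p2) → ((p1 ∨ p1) ∨ (p2 ∧ p1)) = 1/2 → 1/2 = 1/2
p2 ∧ p2 = 1/2 ∧ 1/2 = 1/2
p2 ∧ p2 = 1/2 ∧ 1/2 = 1/2
(p2 ∧ p2) ∧ p2 = 1/2 ∧ 1/2 = 1/2
(p2 ∧ p2) ∧ ((p2 ∧ p2) ∧ p2) = 1/2 ∧ 1/2 = 1/2
((¬(p1 → p1) ∧ p2) → ((p1 ∨ p1) ∨ (p2 ∧ p1))) ∨ ((p2 ∧ p2) ∧ ((p2 ∧ p2) ∧ p2)) = 1/2 ∨ 1/2 = 1/2
No assignment yields a value below 1/2, so this is the minimum.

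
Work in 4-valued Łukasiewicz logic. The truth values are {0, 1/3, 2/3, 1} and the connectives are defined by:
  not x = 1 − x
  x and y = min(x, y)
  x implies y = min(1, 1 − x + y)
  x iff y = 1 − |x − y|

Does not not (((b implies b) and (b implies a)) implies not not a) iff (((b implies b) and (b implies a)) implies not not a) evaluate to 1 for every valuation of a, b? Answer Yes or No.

a = 0, b = 0 ↦ 1
a = 0, b = 1/3 ↦ 1
a = 0, b = 2/3 ↦ 1
a = 0, b = 1 ↦ 1
a = 1/3, b = 0 ↦ 1
a = 1/3, b = 1/3 ↦ 1
a = 1/3, b = 2/3 ↦ 1
a = 1/3, b = 1 ↦ 1
a = 2/3, b = 0 ↦ 1
a = 2/3, b = 1/3 ↦ 1
a = 2/3, b = 2/3 ↦ 1
a = 2/3, b = 1 ↦ 1
a = 1, b = 0 ↦ 1
a = 1, b = 1/3 ↦ 1
a = 1, b = 2/3 ↦ 1
a = 1, b = 1 ↦ 1
Every assignment gives a value ≥ 1.

Yes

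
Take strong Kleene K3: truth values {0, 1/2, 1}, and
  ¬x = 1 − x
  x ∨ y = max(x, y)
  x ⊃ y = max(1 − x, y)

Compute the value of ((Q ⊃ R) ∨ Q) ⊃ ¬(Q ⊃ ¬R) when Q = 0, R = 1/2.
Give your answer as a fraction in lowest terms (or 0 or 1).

0

Q ⊃ R = 0 ⊃ 1/2 = 1
(Q ⊃ R) ∨ Q = 1 ∨ 0 = 1
¬R = ¬1/2 = 1/2
Q ⊃ ¬R = 0 ⊃ 1/2 = 1
¬(Q ⊃ ¬R) = ¬1 = 0
((Q ⊃ R) ∨ Q) ⊃ ¬(Q ⊃ ¬R) = 1 ⊃ 0 = 0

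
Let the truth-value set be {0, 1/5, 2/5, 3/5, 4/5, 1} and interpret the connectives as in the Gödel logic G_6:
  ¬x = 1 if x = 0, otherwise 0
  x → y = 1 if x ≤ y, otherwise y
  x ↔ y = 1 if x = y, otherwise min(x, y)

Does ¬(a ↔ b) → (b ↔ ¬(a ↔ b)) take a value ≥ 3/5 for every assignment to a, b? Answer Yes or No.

Counterexample: take a = 0, b = 1/5.
a ↔ b = 0 ↔ 1/5 = 0
¬(a ↔ b) = ¬0 = 1
a ↔ b = 0 ↔ 1/5 = 0
¬(a ↔ b) = ¬0 = 1
b ↔ ¬(a ↔ b) = 1/5 ↔ 1 = 1/5
¬(a ↔ b) → (b ↔ ¬(a ↔ b)) = 1 → 1/5 = 1/5
This gives 1/5, which is below 3/5.

No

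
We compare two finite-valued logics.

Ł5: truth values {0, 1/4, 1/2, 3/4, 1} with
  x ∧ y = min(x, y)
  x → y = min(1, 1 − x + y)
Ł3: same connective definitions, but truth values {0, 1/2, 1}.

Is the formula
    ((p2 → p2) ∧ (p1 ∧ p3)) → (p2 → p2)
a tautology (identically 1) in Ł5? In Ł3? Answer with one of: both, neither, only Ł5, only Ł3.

In Ł5: every assignment gives 1 — tautology.
In Ł3: every assignment gives 1 — tautology.

both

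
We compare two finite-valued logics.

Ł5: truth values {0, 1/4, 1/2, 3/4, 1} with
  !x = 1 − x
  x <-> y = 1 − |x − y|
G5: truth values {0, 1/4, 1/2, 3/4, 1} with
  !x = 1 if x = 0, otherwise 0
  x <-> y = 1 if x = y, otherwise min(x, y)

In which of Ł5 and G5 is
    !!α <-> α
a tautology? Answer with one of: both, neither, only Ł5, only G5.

only Ł5

In Ł5: every assignment gives 1 — tautology.
In G5: at α = 1/4 the value is 1/4 — not a tautology.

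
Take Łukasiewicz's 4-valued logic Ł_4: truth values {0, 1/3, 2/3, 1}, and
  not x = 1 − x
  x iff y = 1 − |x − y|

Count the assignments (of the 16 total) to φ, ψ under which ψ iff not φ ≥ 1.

φ = 0, ψ = 0 ↦ 0  <
φ = 0, ψ = 1/3 ↦ 1/3  <
φ = 0, ψ = 2/3 ↦ 2/3  <
φ = 0, ψ = 1 ↦ 1  ≥
φ = 1/3, ψ = 0 ↦ 1/3  <
φ = 1/3, ψ = 1/3 ↦ 2/3  <
φ = 1/3, ψ = 2/3 ↦ 1  ≥
φ = 1/3, ψ = 1 ↦ 2/3  <
φ = 2/3, ψ = 0 ↦ 2/3  <
φ = 2/3, ψ = 1/3 ↦ 1  ≥
φ = 2/3, ψ = 2/3 ↦ 2/3  <
φ = 2/3, ψ = 1 ↦ 1/3  <
φ = 1, ψ = 0 ↦ 1  ≥
φ = 1, ψ = 1/3 ↦ 2/3  <
φ = 1, ψ = 2/3 ↦ 1/3  <
φ = 1, ψ = 1 ↦ 0  <
So 4 of the 16 assignments meet the threshold.

4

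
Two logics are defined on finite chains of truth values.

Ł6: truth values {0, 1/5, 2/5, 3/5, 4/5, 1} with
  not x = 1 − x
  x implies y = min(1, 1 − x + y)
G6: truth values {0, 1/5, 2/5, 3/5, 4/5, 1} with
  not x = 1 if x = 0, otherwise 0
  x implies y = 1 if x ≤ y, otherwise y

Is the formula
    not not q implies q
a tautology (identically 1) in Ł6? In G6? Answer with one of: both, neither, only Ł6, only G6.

only Ł6

In Ł6: every assignment gives 1 — tautology.
In G6: at q = 1/5 the value is 1/5 — not a tautology.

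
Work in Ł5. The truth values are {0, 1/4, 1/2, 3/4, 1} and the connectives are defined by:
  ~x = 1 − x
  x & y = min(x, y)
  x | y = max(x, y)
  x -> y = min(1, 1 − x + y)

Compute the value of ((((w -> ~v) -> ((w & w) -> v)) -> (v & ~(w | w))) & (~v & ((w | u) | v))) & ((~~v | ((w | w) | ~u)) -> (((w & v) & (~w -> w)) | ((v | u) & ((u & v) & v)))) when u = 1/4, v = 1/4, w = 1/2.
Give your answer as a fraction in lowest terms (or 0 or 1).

~v = ~1/4 = 3/4
w -> ~v = 1/2 -> 3/4 = 1
w & w = 1/2 & 1/2 = 1/2
(w & w) -> v = 1/2 -> 1/4 = 3/4
(w -> ~v) -> ((w & w) -> v) = 1 -> 3/4 = 3/4
w | w = 1/2 | 1/2 = 1/2
~(w | w) = ~1/2 = 1/2
v & ~(w | w) = 1/4 & 1/2 = 1/4
((w -> ~v) -> ((w & w) -> v)) -> (v & ~(w | w)) = 3/4 -> 1/4 = 1/2
~v = ~1/4 = 3/4
w | u = 1/2 | 1/4 = 1/2
(w | u) | v = 1/2 | 1/4 = 1/2
~v & ((w | u) | v) = 3/4 & 1/2 = 1/2
(((w -> ~v) -> ((w & w) -> v)) -> (v & ~(w | w))) & (~v & ((w | u) | v)) = 1/2 & 1/2 = 1/2
~v = ~1/4 = 3/4
~~v = ~3/4 = 1/4
w | w = 1/2 | 1/2 = 1/2
~u = ~1/4 = 3/4
(w | w) | ~u = 1/2 | 3/4 = 3/4
~~v | ((w | w) | ~u) = 1/4 | 3/4 = 3/4
w & v = 1/2 & 1/4 = 1/4
~w = ~1/2 = 1/2
~w -> w = 1/2 -> 1/2 = 1
(w & v) & (~w -> w) = 1/4 & 1 = 1/4
v | u = 1/4 | 1/4 = 1/4
u & v = 1/4 & 1/4 = 1/4
(u & v) & v = 1/4 & 1/4 = 1/4
(v | u) & ((u & v) & v) = 1/4 & 1/4 = 1/4
((w & v) & (~w -> w)) | ((v | u) & ((u & v) & v)) = 1/4 | 1/4 = 1/4
(~~v | ((w | w) | ~u)) -> (((w & v) & (~w -> w)) | ((v | u) & ((u & v) & v))) = 3/4 -> 1/4 = 1/2
((((w -> ~v) -> ((w & w) -> v)) -> (v & ~(w | w))) & (~v & ((w | u) | v))) & ((~~v | ((w | w) | ~u)) -> (((w & v) & (~w -> w)) | ((v | u) & ((u & v) & v)))) = 1/2 & 1/2 = 1/2

1/2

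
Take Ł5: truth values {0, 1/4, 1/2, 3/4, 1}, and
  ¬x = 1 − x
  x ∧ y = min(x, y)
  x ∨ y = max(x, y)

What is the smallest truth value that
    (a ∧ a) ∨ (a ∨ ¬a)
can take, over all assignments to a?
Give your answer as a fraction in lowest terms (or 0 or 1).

Take a = 1/2:
a ∧ a = 1/2 ∧ 1/2 = 1/2
¬a = ¬1/2 = 1/2
a ∨ ¬a = 1/2 ∨ 1/2 = 1/2
(a ∧ a) ∨ (a ∨ ¬a) = 1/2 ∨ 1/2 = 1/2
No assignment yields a value below 1/2, so this is the minimum.

1/2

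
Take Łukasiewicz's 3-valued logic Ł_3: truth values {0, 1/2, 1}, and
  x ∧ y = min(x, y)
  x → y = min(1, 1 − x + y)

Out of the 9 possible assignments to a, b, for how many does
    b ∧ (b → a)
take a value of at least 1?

a = 0, b = 0 ↦ 0  <
a = 0, b = 1/2 ↦ 1/2  <
a = 0, b = 1 ↦ 0  <
a = 1/2, b = 0 ↦ 0  <
a = 1/2, b = 1/2 ↦ 1/2  <
a = 1/2, b = 1 ↦ 1/2  <
a = 1, b = 0 ↦ 0  <
a = 1, b = 1/2 ↦ 1/2  <
a = 1, b = 1 ↦ 1  ≥
So 1 of the 9 assignments meets the threshold.

1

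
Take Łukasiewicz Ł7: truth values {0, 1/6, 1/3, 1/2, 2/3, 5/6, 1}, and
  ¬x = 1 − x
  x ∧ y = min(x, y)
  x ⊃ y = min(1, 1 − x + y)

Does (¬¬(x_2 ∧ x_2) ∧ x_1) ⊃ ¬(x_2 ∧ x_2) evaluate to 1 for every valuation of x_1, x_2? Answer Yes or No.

No

Counterexample: take x_1 = 1/6, x_2 = 1.
x_2 ∧ x_2 = 1 ∧ 1 = 1
¬(x_2 ∧ x_2) = ¬1 = 0
¬¬(x_2 ∧ x_2) = ¬0 = 1
¬¬(x_2 ∧ x_2) ∧ x_1 = 1 ∧ 1/6 = 1/6
x_2 ∧ x_2 = 1 ∧ 1 = 1
¬(x_2 ∧ x_2) = ¬1 = 0
(¬¬(x_2 ∧ x_2) ∧ x_1) ⊃ ¬(x_2 ∧ x_2) = 1/6 ⊃ 0 = 5/6
This gives 5/6 ≠ 1.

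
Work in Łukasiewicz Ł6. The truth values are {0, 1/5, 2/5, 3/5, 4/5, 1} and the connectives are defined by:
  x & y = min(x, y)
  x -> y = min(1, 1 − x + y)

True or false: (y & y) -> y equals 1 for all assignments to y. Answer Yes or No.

y = 0 ↦ 1
y = 1/5 ↦ 1
y = 2/5 ↦ 1
y = 3/5 ↦ 1
y = 4/5 ↦ 1
y = 1 ↦ 1
Every assignment gives a value ≥ 1.

Yes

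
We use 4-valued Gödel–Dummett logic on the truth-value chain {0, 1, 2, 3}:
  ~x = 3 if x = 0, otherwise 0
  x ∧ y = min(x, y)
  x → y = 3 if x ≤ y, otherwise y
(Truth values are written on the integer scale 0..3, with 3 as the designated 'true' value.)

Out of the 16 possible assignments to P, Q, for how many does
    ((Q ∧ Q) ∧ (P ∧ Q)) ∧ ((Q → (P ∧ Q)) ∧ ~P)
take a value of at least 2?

0

P = 0, Q = 0 ↦ 0  <
P = 0, Q = 1 ↦ 0  <
P = 0, Q = 2 ↦ 0  <
P = 0, Q = 3 ↦ 0  <
P = 1, Q = 0 ↦ 0  <
P = 1, Q = 1 ↦ 0  <
P = 1, Q = 2 ↦ 0  <
P = 1, Q = 3 ↦ 0  <
P = 2, Q = 0 ↦ 0  <
P = 2, Q = 1 ↦ 0  <
P = 2, Q = 2 ↦ 0  <
P = 2, Q = 3 ↦ 0  <
P = 3, Q = 0 ↦ 0  <
P = 3, Q = 1 ↦ 0  <
P = 3, Q = 2 ↦ 0  <
P = 3, Q = 3 ↦ 0  <
So 0 of the 16 assignments meet the threshold.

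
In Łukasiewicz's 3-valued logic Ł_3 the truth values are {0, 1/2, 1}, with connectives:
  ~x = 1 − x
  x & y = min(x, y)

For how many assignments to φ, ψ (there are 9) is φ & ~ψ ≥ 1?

1

φ = 0, ψ = 0 ↦ 0  <
φ = 0, ψ = 1/2 ↦ 0  <
φ = 0, ψ = 1 ↦ 0  <
φ = 1/2, ψ = 0 ↦ 1/2  <
φ = 1/2, ψ = 1/2 ↦ 1/2  <
φ = 1/2, ψ = 1 ↦ 0  <
φ = 1, ψ = 0 ↦ 1  ≥
φ = 1, ψ = 1/2 ↦ 1/2  <
φ = 1, ψ = 1 ↦ 0  <
So 1 of the 9 assignments meets the threshold.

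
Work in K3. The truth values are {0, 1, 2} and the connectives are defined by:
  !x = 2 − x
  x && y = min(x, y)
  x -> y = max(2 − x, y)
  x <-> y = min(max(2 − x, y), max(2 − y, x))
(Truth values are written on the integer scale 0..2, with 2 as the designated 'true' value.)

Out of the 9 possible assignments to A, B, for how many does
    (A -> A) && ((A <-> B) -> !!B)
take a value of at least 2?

A = 0, B = 0 ↦ 0  <
A = 0, B = 1 ↦ 1  <
A = 0, B = 2 ↦ 2  ≥
A = 1, B = 0 ↦ 1  <
A = 1, B = 1 ↦ 1  <
A = 1, B = 2 ↦ 1  <
A = 2, B = 0 ↦ 2  ≥
A = 2, B = 1 ↦ 1  <
A = 2, B = 2 ↦ 2  ≥
So 3 of the 9 assignments meet the threshold.

3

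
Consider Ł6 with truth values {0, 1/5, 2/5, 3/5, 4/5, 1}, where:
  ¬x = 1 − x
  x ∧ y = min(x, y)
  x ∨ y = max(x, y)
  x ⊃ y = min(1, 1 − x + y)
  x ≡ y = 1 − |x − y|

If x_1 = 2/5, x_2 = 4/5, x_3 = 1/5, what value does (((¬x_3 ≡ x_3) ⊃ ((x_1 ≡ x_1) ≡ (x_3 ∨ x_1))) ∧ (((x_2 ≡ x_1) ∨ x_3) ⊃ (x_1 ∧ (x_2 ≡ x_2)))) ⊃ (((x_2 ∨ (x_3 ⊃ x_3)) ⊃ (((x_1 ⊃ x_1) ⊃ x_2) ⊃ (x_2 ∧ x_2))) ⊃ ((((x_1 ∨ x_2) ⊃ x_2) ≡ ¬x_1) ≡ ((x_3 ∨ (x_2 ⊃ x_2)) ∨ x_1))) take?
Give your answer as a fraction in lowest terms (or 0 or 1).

¬x_3 = ¬1/5 = 4/5
¬x_3 ≡ x_3 = 4/5 ≡ 1/5 = 2/5
x_1 ≡ x_1 = 2/5 ≡ 2/5 = 1
x_3 ∨ x_1 = 1/5 ∨ 2/5 = 2/5
(x_1 ≡ x_1) ≡ (x_3 ∨ x_1) = 1 ≡ 2/5 = 2/5
(¬x_3 ≡ x_3) ⊃ ((x_1 ≡ x_1) ≡ (x_3 ∨ x_1)) = 2/5 ⊃ 2/5 = 1
x_2 ≡ x_1 = 4/5 ≡ 2/5 = 3/5
(x_2 ≡ x_1) ∨ x_3 = 3/5 ∨ 1/5 = 3/5
x_2 ≡ x_2 = 4/5 ≡ 4/5 = 1
x_1 ∧ (x_2 ≡ x_2) = 2/5 ∧ 1 = 2/5
((x_2 ≡ x_1) ∨ x_3) ⊃ (x_1 ∧ (x_2 ≡ x_2)) = 3/5 ⊃ 2/5 = 4/5
((¬x_3 ≡ x_3) ⊃ ((x_1 ≡ x_1) ≡ (x_3 ∨ x_1))) ∧ (((x_2 ≡ x_1) ∨ x_3) ⊃ (x_1 ∧ (x_2 ≡ x_2))) = 1 ∧ 4/5 = 4/5
x_3 ⊃ x_3 = 1/5 ⊃ 1/5 = 1
x_2 ∨ (x_3 ⊃ x_3) = 4/5 ∨ 1 = 1
x_1 ⊃ x_1 = 2/5 ⊃ 2/5 = 1
(x_1 ⊃ x_1) ⊃ x_2 = 1 ⊃ 4/5 = 4/5
x_2 ∧ x_2 = 4/5 ∧ 4/5 = 4/5
((x_1 ⊃ x_1) ⊃ x_2) ⊃ (x_2 ∧ x_2) = 4/5 ⊃ 4/5 = 1
(x_2 ∨ (x_3 ⊃ x_3)) ⊃ (((x_1 ⊃ x_1) ⊃ x_2) ⊃ (x_2 ∧ x_2)) = 1 ⊃ 1 = 1
x_1 ∨ x_2 = 2/5 ∨ 4/5 = 4/5
(x_1 ∨ x_2) ⊃ x_2 = 4/5 ⊃ 4/5 = 1
¬x_1 = ¬2/5 = 3/5
((x_1 ∨ x_2) ⊃ x_2) ≡ ¬x_1 = 1 ≡ 3/5 = 3/5
x_2 ⊃ x_2 = 4/5 ⊃ 4/5 = 1
x_3 ∨ (x_2 ⊃ x_2) = 1/5 ∨ 1 = 1
(x_3 ∨ (x_2 ⊃ x_2)) ∨ x_1 = 1 ∨ 2/5 = 1
(((x_1 ∨ x_2) ⊃ x_2) ≡ ¬x_1) ≡ ((x_3 ∨ (x_2 ⊃ x_2)) ∨ x_1) = 3/5 ≡ 1 = 3/5
((x_2 ∨ (x_3 ⊃ x_3)) ⊃ (((x_1 ⊃ x_1) ⊃ x_2) ⊃ (x_2 ∧ x_2))) ⊃ ((((x_1 ∨ x_2) ⊃ x_2) ≡ ¬x_1) ≡ ((x_3 ∨ (x_2 ⊃ x_2)) ∨ x_1)) = 1 ⊃ 3/5 = 3/5
(((¬x_3 ≡ x_3) ⊃ ((x_1 ≡ x_1) ≡ (x_3 ∨ x_1))) ∧ (((x_2 ≡ x_1) ∨ x_3) ⊃ (x_1 ∧ (x_2 ≡ x_2)))) ⊃ (((x_2 ∨ (x_3 ⊃ x_3)) ⊃ (((x_1 ⊃ x_1) ⊃ x_2) ⊃ (x_2 ∧ x_2))) ⊃ ((((x_1 ∨ x_2) ⊃ x_2) ≡ ¬x_1) ≡ ((x_3 ∨ (x_2 ⊃ x_2)) ∨ x_1))) = 4/5 ⊃ 3/5 = 4/5

4/5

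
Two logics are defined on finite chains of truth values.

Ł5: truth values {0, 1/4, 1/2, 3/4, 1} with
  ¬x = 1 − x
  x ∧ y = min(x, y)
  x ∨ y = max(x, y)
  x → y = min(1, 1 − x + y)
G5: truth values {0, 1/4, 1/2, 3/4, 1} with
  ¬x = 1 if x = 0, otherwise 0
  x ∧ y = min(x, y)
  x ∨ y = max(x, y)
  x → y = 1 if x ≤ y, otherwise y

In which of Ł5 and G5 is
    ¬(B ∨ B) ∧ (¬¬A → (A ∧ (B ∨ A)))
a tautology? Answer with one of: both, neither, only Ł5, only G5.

neither

In Ł5: at A = 0, B = 1/4 the value is 3/4 — not a tautology.
In G5: at A = 0, B = 1/4 the value is 0 — not a tautology.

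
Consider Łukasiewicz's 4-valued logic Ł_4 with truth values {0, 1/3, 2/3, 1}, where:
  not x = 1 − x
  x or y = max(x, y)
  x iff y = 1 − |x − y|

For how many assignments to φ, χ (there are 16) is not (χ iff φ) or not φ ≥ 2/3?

φ = 0, χ = 0 ↦ 1  ≥
φ = 0, χ = 1/3 ↦ 1  ≥
φ = 0, χ = 2/3 ↦ 1  ≥
φ = 0, χ = 1 ↦ 1  ≥
φ = 1/3, χ = 0 ↦ 2/3  ≥
φ = 1/3, χ = 1/3 ↦ 2/3  ≥
φ = 1/3, χ = 2/3 ↦ 2/3  ≥
φ = 1/3, χ = 1 ↦ 2/3  ≥
φ = 2/3, χ = 0 ↦ 2/3  ≥
φ = 2/3, χ = 1/3 ↦ 1/3  <
φ = 2/3, χ = 2/3 ↦ 1/3  <
φ = 2/3, χ = 1 ↦ 1/3  <
φ = 1, χ = 0 ↦ 1  ≥
φ = 1, χ = 1/3 ↦ 2/3  ≥
φ = 1, χ = 2/3 ↦ 1/3  <
φ = 1, χ = 1 ↦ 0  <
So 11 of the 16 assignments meet the threshold.

11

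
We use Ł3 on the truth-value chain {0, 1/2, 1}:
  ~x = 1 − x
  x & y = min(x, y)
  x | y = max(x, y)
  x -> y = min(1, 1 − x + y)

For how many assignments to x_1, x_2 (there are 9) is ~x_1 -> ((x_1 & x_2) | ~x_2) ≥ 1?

x_1 = 0, x_2 = 0 ↦ 1  ≥
x_1 = 0, x_2 = 1/2 ↦ 1/2  <
x_1 = 0, x_2 = 1 ↦ 0  <
x_1 = 1/2, x_2 = 0 ↦ 1  ≥
x_1 = 1/2, x_2 = 1/2 ↦ 1  ≥
x_1 = 1/2, x_2 = 1 ↦ 1  ≥
x_1 = 1, x_2 = 0 ↦ 1  ≥
x_1 = 1, x_2 = 1/2 ↦ 1  ≥
x_1 = 1, x_2 = 1 ↦ 1  ≥
So 7 of the 9 assignments meet the threshold.

7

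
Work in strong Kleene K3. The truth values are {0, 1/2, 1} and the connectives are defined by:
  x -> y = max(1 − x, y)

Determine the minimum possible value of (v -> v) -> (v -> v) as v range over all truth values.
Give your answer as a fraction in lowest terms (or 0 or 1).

Take v = 1/2:
v -> v = 1/2 -> 1/2 = 1/2
v -> v = 1/2 -> 1/2 = 1/2
(v -> v) -> (v -> v) = 1/2 -> 1/2 = 1/2
No assignment yields a value below 1/2, so this is the minimum.

1/2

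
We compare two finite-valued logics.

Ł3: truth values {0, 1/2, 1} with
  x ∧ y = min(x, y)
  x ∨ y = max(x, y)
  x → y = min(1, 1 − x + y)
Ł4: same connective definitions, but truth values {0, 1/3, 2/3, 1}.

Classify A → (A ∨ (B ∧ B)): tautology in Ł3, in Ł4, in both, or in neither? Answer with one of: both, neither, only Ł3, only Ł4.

In Ł3: every assignment gives 1 — tautology.
In Ł4: every assignment gives 1 — tautology.

both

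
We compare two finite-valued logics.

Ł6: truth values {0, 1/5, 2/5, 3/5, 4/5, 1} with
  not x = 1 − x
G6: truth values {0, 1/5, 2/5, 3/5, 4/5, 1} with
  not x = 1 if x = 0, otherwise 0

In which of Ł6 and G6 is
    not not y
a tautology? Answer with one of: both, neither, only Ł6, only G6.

In Ł6: at y = 0 the value is 0 — not a tautology.
In G6: at y = 0 the value is 0 — not a tautology.

neither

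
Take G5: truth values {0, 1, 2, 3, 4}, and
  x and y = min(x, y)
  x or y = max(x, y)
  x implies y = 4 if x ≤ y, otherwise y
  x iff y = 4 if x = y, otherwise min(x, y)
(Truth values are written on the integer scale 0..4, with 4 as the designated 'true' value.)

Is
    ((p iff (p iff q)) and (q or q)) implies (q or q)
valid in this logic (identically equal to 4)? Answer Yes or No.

Yes

At p = 2, q = 3, for instance:
p iff q = 2 iff 3 = 2
p iff (p iff q) = 2 iff 2 = 4
q or q = 3 or 3 = 3
(p iff (p iff q)) and (q or q) = 4 and 3 = 3
((p iff (p iff q)) and (q or q)) implies (q or q) = 3 implies 3 = 4
and checking the remaining 24 assignments likewise gives ≥ 4 in every case.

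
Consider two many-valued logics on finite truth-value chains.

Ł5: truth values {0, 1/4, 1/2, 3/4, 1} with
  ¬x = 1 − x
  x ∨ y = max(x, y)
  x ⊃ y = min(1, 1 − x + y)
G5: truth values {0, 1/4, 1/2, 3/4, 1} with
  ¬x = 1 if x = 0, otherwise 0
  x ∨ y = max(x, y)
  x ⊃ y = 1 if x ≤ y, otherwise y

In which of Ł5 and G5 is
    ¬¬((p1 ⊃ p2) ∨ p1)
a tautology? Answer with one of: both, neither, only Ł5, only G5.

In Ł5: at p1 = 1/4, p2 = 0 the value is 3/4 — not a tautology.
In G5: every assignment gives 1 — tautology.

only G5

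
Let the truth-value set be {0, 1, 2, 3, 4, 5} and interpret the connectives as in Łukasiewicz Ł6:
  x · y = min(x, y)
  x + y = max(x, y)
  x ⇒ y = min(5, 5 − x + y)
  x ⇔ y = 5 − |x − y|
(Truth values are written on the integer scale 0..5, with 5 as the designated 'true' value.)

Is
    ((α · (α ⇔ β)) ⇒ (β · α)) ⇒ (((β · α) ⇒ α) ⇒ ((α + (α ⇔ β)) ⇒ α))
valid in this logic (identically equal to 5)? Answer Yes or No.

Counterexample: take α = 0, β = 0.
α ⇔ β = 0 ⇔ 0 = 5
α · (α ⇔ β) = 0 · 5 = 0
β · α = 0 · 0 = 0
(α · (α ⇔ β)) ⇒ (β · α) = 0 ⇒ 0 = 5
β · α = 0 · 0 = 0
(β · α) ⇒ α = 0 ⇒ 0 = 5
α ⇔ β = 0 ⇔ 0 = 5
α + (α ⇔ β) = 0 + 5 = 5
(α + (α ⇔ β)) ⇒ α = 5 ⇒ 0 = 0
((β · α) ⇒ α) ⇒ ((α + (α ⇔ β)) ⇒ α) = 5 ⇒ 0 = 0
((α · (α ⇔ β)) ⇒ (β · α)) ⇒ (((β · α) ⇒ α) ⇒ ((α + (α ⇔ β)) ⇒ α)) = 5 ⇒ 0 = 0
This gives 0 ≠ 5.

No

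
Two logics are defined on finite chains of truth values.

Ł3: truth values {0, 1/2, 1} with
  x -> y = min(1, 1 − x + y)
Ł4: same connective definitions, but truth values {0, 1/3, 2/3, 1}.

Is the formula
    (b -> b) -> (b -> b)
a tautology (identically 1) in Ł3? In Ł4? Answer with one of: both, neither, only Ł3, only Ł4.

In Ł3: every assignment gives 1 — tautology.
In Ł4: every assignment gives 1 — tautology.

both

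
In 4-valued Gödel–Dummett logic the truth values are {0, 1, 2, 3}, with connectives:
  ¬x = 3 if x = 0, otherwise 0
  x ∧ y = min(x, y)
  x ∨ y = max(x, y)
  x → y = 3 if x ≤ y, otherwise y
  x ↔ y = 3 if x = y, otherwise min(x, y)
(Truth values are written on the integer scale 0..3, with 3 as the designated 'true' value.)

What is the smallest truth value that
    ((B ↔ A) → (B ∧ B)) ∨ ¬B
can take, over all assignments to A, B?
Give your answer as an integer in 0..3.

1

Take A = 1, B = 1:
B ↔ A = 1 ↔ 1 = 3
B ∧ B = 1 ∧ 1 = 1
(B ↔ A) → (B ∧ B) = 3 → 1 = 1
¬B = ¬1 = 0
((B ↔ A) → (B ∧ B)) ∨ ¬B = 1 ∨ 0 = 1
No assignment yields a value below 1, so this is the minimum.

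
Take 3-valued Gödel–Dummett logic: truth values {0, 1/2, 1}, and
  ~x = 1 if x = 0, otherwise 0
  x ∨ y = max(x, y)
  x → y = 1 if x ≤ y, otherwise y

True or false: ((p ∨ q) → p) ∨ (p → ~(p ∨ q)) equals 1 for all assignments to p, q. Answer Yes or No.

Counterexample: take p = 1/2, q = 1.
p ∨ q = 1/2 ∨ 1 = 1
(p ∨ q) → p = 1 → 1/2 = 1/2
p ∨ q = 1/2 ∨ 1 = 1
~(p ∨ q) = ~1 = 0
p → ~(p ∨ q) = 1/2 → 0 = 0
((p ∨ q) → p) ∨ (p → ~(p ∨ q)) = 1/2 ∨ 0 = 1/2
This gives 1/2 ≠ 1.

No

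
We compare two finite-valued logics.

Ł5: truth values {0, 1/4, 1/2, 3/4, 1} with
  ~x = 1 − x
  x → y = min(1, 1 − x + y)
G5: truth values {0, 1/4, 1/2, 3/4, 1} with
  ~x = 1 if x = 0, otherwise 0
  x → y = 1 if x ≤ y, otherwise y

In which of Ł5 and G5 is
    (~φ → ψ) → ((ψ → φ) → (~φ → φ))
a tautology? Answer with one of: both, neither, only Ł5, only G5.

In Ł5: every assignment gives 1 — tautology.
In G5: every assignment gives 1 — tautology.

both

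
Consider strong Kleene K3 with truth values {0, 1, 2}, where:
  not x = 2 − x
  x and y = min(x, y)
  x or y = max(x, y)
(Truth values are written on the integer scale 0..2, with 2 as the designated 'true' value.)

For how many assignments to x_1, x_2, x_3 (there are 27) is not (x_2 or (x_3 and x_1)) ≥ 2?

5

value 2: 5 assignments (counts)
value 1: 11 assignments
value 0: 11 assignments
So 5 of the 27 assignments meet the threshold.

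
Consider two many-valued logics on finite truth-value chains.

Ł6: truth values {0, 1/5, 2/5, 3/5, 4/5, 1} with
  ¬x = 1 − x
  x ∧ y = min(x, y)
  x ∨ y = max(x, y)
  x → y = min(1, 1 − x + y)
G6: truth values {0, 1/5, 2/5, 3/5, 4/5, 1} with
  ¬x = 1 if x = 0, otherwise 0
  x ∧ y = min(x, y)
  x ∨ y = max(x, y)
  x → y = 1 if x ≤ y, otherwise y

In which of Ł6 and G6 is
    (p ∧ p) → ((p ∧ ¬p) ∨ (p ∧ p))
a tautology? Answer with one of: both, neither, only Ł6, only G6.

both

In Ł6: every assignment gives 1 — tautology.
In G6: every assignment gives 1 — tautology.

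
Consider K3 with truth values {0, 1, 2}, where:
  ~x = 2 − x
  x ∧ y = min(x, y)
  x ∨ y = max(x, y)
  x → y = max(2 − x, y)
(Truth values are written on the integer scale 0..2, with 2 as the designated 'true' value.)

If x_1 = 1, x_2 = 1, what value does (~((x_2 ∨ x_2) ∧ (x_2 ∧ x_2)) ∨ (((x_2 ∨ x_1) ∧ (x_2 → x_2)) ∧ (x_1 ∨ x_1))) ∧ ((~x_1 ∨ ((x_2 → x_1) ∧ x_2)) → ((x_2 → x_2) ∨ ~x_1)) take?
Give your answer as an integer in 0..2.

x_2 ∨ x_2 = 1 ∨ 1 = 1
x_2 ∧ x_2 = 1 ∧ 1 = 1
(x_2 ∨ x_2) ∧ (x_2 ∧ x_2) = 1 ∧ 1 = 1
~((x_2 ∨ x_2) ∧ (x_2 ∧ x_2)) = ~1 = 1
x_2 ∨ x_1 = 1 ∨ 1 = 1
x_2 → x_2 = 1 → 1 = 1
(x_2 ∨ x_1) ∧ (x_2 → x_2) = 1 ∧ 1 = 1
x_1 ∨ x_1 = 1 ∨ 1 = 1
((x_2 ∨ x_1) ∧ (x_2 → x_2)) ∧ (x_1 ∨ x_1) = 1 ∧ 1 = 1
~((x_2 ∨ x_2) ∧ (x_2 ∧ x_2)) ∨ (((x_2 ∨ x_1) ∧ (x_2 → x_2)) ∧ (x_1 ∨ x_1)) = 1 ∨ 1 = 1
~x_1 = ~1 = 1
x_2 → x_1 = 1 → 1 = 1
(x_2 → x_1) ∧ x_2 = 1 ∧ 1 = 1
~x_1 ∨ ((x_2 → x_1) ∧ x_2) = 1 ∨ 1 = 1
x_2 → x_2 = 1 → 1 = 1
~x_1 = ~1 = 1
(x_2 → x_2) ∨ ~x_1 = 1 ∨ 1 = 1
(~x_1 ∨ ((x_2 → x_1) ∧ x_2)) → ((x_2 → x_2) ∨ ~x_1) = 1 → 1 = 1
(~((x_2 ∨ x_2) ∧ (x_2 ∧ x_2)) ∨ (((x_2 ∨ x_1) ∧ (x_2 → x_2)) ∧ (x_1 ∨ x_1))) ∧ ((~x_1 ∨ ((x_2 → x_1) ∧ x_2)) → ((x_2 → x_2) ∨ ~x_1)) = 1 ∧ 1 = 1

1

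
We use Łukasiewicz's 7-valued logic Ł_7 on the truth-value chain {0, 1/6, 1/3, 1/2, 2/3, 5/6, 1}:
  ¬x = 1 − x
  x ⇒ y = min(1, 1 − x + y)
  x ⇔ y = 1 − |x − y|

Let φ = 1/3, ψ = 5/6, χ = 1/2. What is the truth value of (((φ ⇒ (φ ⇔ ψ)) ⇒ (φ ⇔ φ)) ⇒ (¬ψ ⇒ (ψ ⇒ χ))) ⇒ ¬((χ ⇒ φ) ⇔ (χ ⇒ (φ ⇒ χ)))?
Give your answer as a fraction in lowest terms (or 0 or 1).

φ ⇔ ψ = 1/3 ⇔ 5/6 = 1/2
φ ⇒ (φ ⇔ ψ) = 1/3 ⇒ 1/2 = 1
φ ⇔ φ = 1/3 ⇔ 1/3 = 1
(φ ⇒ (φ ⇔ ψ)) ⇒ (φ ⇔ φ) = 1 ⇒ 1 = 1
¬ψ = ¬5/6 = 1/6
ψ ⇒ χ = 5/6 ⇒ 1/2 = 2/3
¬ψ ⇒ (ψ ⇒ χ) = 1/6 ⇒ 2/3 = 1
((φ ⇒ (φ ⇔ ψ)) ⇒ (φ ⇔ φ)) ⇒ (¬ψ ⇒ (ψ ⇒ χ)) = 1 ⇒ 1 = 1
χ ⇒ φ = 1/2 ⇒ 1/3 = 5/6
φ ⇒ χ = 1/3 ⇒ 1/2 = 1
χ ⇒ (φ ⇒ χ) = 1/2 ⇒ 1 = 1
(χ ⇒ φ) ⇔ (χ ⇒ (φ ⇒ χ)) = 5/6 ⇔ 1 = 5/6
¬((χ ⇒ φ) ⇔ (χ ⇒ (φ ⇒ χ))) = ¬5/6 = 1/6
(((φ ⇒ (φ ⇔ ψ)) ⇒ (φ ⇔ φ)) ⇒ (¬ψ ⇒ (ψ ⇒ χ))) ⇒ ¬((χ ⇒ φ) ⇔ (χ ⇒ (φ ⇒ χ))) = 1 ⇒ 1/6 = 1/6

1/6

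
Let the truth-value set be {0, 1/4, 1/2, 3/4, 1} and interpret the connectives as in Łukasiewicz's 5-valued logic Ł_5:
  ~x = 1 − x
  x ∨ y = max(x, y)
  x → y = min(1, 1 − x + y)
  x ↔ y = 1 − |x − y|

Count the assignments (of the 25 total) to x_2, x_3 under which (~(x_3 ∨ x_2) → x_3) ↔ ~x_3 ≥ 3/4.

value 1: 2 assignments (counts)
value 3/4: 5 assignments (counts)
value 1/2: 6 assignments
value 1/4: 6 assignments
value 0: 6 assignments
So 7 of the 25 assignments meet the threshold.

7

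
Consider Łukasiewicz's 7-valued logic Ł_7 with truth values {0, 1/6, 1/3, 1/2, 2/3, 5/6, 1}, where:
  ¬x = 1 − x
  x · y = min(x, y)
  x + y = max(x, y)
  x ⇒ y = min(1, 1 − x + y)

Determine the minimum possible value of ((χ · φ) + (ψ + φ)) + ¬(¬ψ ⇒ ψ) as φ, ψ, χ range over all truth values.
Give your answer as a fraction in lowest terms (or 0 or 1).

Take φ = 0, ψ = 1/3, χ = 0:
χ · φ = 0 · 0 = 0
ψ + φ = 1/3 + 0 = 1/3
(χ · φ) + (ψ + φ) = 0 + 1/3 = 1/3
¬ψ = ¬1/3 = 2/3
¬ψ ⇒ ψ = 2/3 ⇒ 1/3 = 2/3
¬(¬ψ ⇒ ψ) = ¬2/3 = 1/3
((χ · φ) + (ψ + φ)) + ¬(¬ψ ⇒ ψ) = 1/3 + 1/3 = 1/3
No assignment yields a value below 1/3, so this is the minimum.

1/3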